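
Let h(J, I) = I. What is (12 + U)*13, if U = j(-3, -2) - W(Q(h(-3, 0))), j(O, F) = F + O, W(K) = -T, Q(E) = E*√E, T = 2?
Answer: 117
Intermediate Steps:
Q(E) = E^(3/2)
W(K) = -2 (W(K) = -1*2 = -2)
U = -3 (U = (-2 - 3) - 1*(-2) = -5 + 2 = -3)
(12 + U)*13 = (12 - 3)*13 = 9*13 = 117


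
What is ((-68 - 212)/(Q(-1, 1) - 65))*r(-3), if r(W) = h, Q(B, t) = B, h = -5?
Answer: -700/33 ≈ -21.212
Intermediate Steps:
r(W) = -5
((-68 - 212)/(Q(-1, 1) - 65))*r(-3) = ((-68 - 212)/(-1 - 65))*(-5) = -280/(-66)*(-5) = -280*(-1/66)*(-5) = (140/33)*(-5) = -700/33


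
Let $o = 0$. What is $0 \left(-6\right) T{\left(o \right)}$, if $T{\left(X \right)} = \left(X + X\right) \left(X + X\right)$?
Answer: $0$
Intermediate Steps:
$T{\left(X \right)} = 4 X^{2}$ ($T{\left(X \right)} = 2 X 2 X = 4 X^{2}$)
$0 \left(-6\right) T{\left(o \right)} = 0 \left(-6\right) 4 \cdot 0^{2} = 0 \cdot 4 \cdot 0 = 0 \cdot 0 = 0$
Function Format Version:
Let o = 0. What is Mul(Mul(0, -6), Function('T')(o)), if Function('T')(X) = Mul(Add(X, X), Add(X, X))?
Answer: 0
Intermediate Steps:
Function('T')(X) = Mul(4, Pow(X, 2)) (Function('T')(X) = Mul(Mul(2, X), Mul(2, X)) = Mul(4, Pow(X, 2)))
Mul(Mul(0, -6), Function('T')(o)) = Mul(Mul(0, -6), Mul(4, Pow(0, 2))) = Mul(0, Mul(4, 0)) = Mul(0, 0) = 0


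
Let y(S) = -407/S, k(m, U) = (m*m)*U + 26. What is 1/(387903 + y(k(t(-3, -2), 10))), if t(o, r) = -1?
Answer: 36/13964101 ≈ 2.5780e-6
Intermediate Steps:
k(m, U) = 26 + U*m² (k(m, U) = m²*U + 26 = U*m² + 26 = 26 + U*m²)
1/(387903 + y(k(t(-3, -2), 10))) = 1/(387903 - 407/(26 + 10*(-1)²)) = 1/(387903 - 407/(26 + 10*1)) = 1/(387903 - 407/(26 + 10)) = 1/(387903 - 407/36) = 1/(13964101/36) = 36/13964101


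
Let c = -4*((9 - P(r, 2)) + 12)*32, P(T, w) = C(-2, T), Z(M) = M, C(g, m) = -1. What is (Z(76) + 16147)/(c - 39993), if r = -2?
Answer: -16223/42809 ≈ -0.37896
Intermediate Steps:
P(T, w) = -1
c = -2816 (c = -4*((9 - 1*(-1)) + 12)*32 = -4*((9 + 1) + 12)*32 = -4*(10 + 12)*32 = -4*22*32 = -88*32 = -2816)
(Z(76) + 16147)/(c - 39993) = (76 + 16147)/(-2816 - 39993) = 16223/(-42809) = 16223*(-1/42809) = -16223/42809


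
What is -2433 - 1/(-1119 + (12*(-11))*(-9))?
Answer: -167878/69 ≈ -2433.0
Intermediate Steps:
-2433 - 1/(-1119 + (12*(-11))*(-9)) = -2433 - 1/(-1119 - 132*(-9)) = -2433 - 1/(-1119 + 1188) = -2433 - 1/69 = -167878/69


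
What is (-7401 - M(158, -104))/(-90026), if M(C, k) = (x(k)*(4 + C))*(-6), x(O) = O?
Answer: 108489/90026 ≈ 1.2051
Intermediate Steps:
M(C, k) = -6*k*(4 + C) (M(C, k) = (k*(4 + C))*(-6) = -6*k*(4 + C))
(-7401 - M(158, -104))/(-90026) = (-7401 - (-6)*(-104)*(4 + 158))/(-90026) = (-7401 - (-6)*(-104)*162)*(-1/90026) = (-7401 - 1*101088)*(-1/90026) = (-7401 - 101088)*(-1/90026) = -108489*(-1/90026) = 108489/90026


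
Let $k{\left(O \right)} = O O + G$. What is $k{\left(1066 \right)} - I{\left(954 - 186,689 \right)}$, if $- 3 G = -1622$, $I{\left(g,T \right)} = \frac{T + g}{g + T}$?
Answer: $\frac{3410687}{3} \approx 1.1369 \cdot 10^{6}$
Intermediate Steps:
$I{\left(g,T \right)} = 1$ ($I{\left(g,T \right)} = \frac{T + g}{T + g} = 1$)
$G = \frac{1622}{3}$ ($G = \left(- \frac{1}{3}\right) \left(-1622\right) = \frac{1622}{3} \approx 540.67$)
$k{\left(O \right)} = \frac{1622}{3} + O^{2}$ ($k{\left(O \right)} = O O + \frac{1622}{3} = O^{2} + \frac{1622}{3} = \frac{1622}{3} + O^{2}$)
$k{\left(1066 \right)} - I{\left(954 - 186,689 \right)} = \left(\frac{1622}{3} + 1066^{2}\right) - 1 = \left(\frac{1622}{3} + 1136356\right) - 1 = \frac{3410690}{3} - 1 = \frac{3410687}{3}$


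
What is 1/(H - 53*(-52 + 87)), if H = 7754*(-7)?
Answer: -1/56133 ≈ -1.7815e-5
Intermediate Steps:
H = -54278
1/(H - 53*(-52 + 87)) = 1/(-54278 - 53*(-52 + 87)) = 1/(-54278 - 53*35) = 1/(-54278 - 1855) = 1/(-56133) = -1/56133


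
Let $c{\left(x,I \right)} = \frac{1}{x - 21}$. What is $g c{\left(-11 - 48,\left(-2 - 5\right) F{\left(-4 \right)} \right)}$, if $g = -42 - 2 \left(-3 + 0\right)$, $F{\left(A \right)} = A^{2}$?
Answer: $\frac{9}{20} \approx 0.45$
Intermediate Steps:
$c{\left(x,I \right)} = \frac{1}{-21 + x}$
$g = -36$ ($g = -42 - 2 \left(-3\right) = -42 - -6 = -42 + 6 = -36$)
$g c{\left(-11 - 48,\left(-2 - 5\right) F{\left(-4 \right)} \right)} = - \frac{36}{-21 - 59} = - \frac{36}{-80} = \left(-36\right) \left(- \frac{1}{80}\right) = \frac{9}{20}$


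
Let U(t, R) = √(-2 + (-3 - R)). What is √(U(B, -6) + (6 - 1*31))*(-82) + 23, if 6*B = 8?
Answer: 23 - 164*I*√6 ≈ 23.0 - 401.72*I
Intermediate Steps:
B = 4/3 (B = (⅙)*8 = 4/3 ≈ 1.3333)
U(t, R) = √(-5 - R)
√(U(B, -6) + (6 - 1*31))*(-82) + 23 = √(√(-5 - 1*(-6)) + (6 - 1*31))*(-82) + 23 = √(√(-5 + 6) + (6 - 31))*(-82) + 23 = √(√1 - 25)*(-82) + 23 = √(1 - 25)*(-82) + 23 = √(-24)*(-82) + 23 = (2*I*√6)*(-82) + 23 = -164*I*√6 + 23 = 23 - 164*I*√6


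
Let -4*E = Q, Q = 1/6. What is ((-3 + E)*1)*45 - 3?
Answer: -1119/8 ≈ -139.88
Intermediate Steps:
Q = 1/6 ≈ 0.16667
E = -1/24 (E = -1/4*1/6 = -1/24 ≈ -0.041667)
((-3 + E)*1)*45 - 3 = ((-3 - 1/24)*1)*45 - 3 = -73/24*1*45 - 3 = -73/24*45 - 3 = -1095/8 - 3 = -1119/8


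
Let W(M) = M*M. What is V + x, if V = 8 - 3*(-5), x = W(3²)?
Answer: 104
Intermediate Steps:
W(M) = M²
x = 81 (x = (3²)² = 9² = 81)
V = 23 (V = 8 + 15 = 23)
V + x = 23 + 81 = 104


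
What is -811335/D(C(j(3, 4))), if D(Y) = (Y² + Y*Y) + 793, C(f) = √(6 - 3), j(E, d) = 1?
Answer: -811335/799 ≈ -1015.4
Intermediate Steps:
C(f) = √3
D(Y) = 793 + 2*Y² (D(Y) = (Y² + Y²) + 793 = 2*Y² + 793 = 793 + 2*Y²)
-811335/D(C(j(3, 4))) = -811335/(793 + 2*(√3)²) = -811335/(793 + 2*3) = -811335/(793 + 6) = -811335/799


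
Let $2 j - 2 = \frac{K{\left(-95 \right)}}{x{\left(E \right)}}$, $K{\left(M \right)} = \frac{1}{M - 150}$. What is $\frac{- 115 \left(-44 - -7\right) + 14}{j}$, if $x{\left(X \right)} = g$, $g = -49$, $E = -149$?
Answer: $\frac{102498690}{24011} \approx 4268.8$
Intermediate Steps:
$x{\left(X \right)} = -49$
$K{\left(M \right)} = \frac{1}{-150 + M}$
$j = \frac{24011}{24010}$ ($j = 1 + \frac{\frac{1}{-150 - 95} \frac{1}{-49}}{2} = 1 + \frac{\frac{1}{-245} \left(- \frac{1}{49}\right)}{2} = 1 + \frac{\left(- \frac{1}{245}\right) \left(- \frac{1}{49}\right)}{2} = 1 + \frac{1}{2} \cdot \frac{1}{12005} = 1 + \frac{1}{24010} = \frac{24011}{24010} \approx 1.0$)
$\frac{- 115 \left(-44 - -7\right) + 14}{j} = \frac{- 115 \left(-44 - -7\right) + 14}{\frac{24011}{24010}} = \left(- 115 \left(-44 + 7\right) + 14\right) \frac{24010}{24011} = \left(\left(-115\right) \left(-37\right) + 14\right) \frac{24010}{24011} = \left(4255 + 14\right) \frac{24010}{24011} = 4269 \cdot \frac{24010}{24011} = \frac{102498690}{24011}$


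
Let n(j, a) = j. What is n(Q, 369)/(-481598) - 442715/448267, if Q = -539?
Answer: -212969042657/215884490666 ≈ -0.98650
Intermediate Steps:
n(Q, 369)/(-481598) - 442715/448267 = -539/(-481598) - 442715/448267 = -539*(-1/481598) - 442715*1/448267 = 539/481598 - 442715/448267 = -212969042657/215884490666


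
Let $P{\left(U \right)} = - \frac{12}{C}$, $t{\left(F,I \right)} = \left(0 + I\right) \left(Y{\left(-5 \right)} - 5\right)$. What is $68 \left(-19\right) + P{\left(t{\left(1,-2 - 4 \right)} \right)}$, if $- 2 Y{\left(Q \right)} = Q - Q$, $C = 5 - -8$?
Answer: $- \frac{16808}{13} \approx -1292.9$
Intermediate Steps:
$C = 13$ ($C = 5 + 8 = 13$)
$Y{\left(Q \right)} = 0$ ($Y{\left(Q \right)} = - \frac{Q - Q}{2} = \left(- \frac{1}{2}\right) 0 = 0$)
$t{\left(F,I \right)} = - 5 I$ ($t{\left(F,I \right)} = \left(0 + I\right) \left(0 - 5\right) = I \left(-5\right) = - 5 I$)
$P{\left(U \right)} = - \frac{12}{13}$
$68 \left(-19\right) + P{\left(t{\left(1,-2 - 4 \right)} \right)} = 68 \left(-19\right) - \frac{12}{13} = -1292 - \frac{12}{13} = - \frac{16808}{13}$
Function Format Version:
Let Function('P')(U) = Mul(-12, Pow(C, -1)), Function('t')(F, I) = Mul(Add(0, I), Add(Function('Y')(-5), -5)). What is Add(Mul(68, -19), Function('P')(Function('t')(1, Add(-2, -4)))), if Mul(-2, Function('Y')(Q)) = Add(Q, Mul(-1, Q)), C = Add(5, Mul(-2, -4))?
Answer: Rational(-16808, 13) ≈ -1292.9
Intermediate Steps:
C = 13 (C = Add(5, 8) = 13)
Function('Y')(Q) = 0 (Function('Y')(Q) = Mul(Rational(-1, 2), Add(Q, Mul(-1, Q))) = Mul(Rational(-1, 2), 0) = 0)
Function('t')(F, I) = Mul(-5, I) (Function('t')(F, I) = Mul(Add(0, I), Add(0, -5)) = Mul(I, -5) = Mul(-5, I))
Function('P')(U) = Rational(-12, 13) (Function('P')(U) = Mul(-12, Pow(13, -1)) = Mul(-12, Rational(1, 13)) = Rational(-12, 13))
Add(Mul(68, -19), Function('P')(Function('t')(1, Add(-2, -4)))) = Add(Mul(68, -19), Rational(-12, 13)) = Add(-1292, Rational(-12, 13)) = Rational(-16808, 13)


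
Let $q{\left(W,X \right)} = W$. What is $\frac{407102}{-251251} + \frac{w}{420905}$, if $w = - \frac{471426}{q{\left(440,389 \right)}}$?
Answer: $- \frac{3432409266833}{2115056043100} \approx -1.6228$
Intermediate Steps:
$w = - \frac{235713}{220}$ ($w = - \frac{471426}{440} = \left(-471426\right) \frac{1}{440} = - \frac{235713}{220} \approx -1071.4$)
$\frac{407102}{-251251} + \frac{w}{420905} = \frac{407102}{-251251} - \frac{235713}{220 \cdot 420905} = 407102 \left(- \frac{1}{251251}\right) - \frac{235713}{92599100} = - \frac{407102}{251251} - \frac{235713}{92599100} = - \frac{3432409266833}{2115056043100}$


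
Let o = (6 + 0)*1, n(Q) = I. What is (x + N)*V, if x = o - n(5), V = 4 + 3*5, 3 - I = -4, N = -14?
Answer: -285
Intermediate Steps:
I = 7 (I = 3 - 1*(-4) = 3 + 4 = 7)
n(Q) = 7
o = 6 (o = 6*1 = 6)
V = 19 (V = 4 + 15 = 19)
x = -1 (x = 6 - 1*7 = 6 - 7 = -1)
(x + N)*V = (-1 - 14)*19 = -15*19 = -285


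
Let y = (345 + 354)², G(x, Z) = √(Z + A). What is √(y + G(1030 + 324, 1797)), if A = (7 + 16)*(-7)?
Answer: √(488601 + 2*√409) ≈ 699.03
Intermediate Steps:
A = -161 (A = 23*(-7) = -161)
G(x, Z) = √(-161 + Z) (G(x, Z) = √(Z - 161) = √(-161 + Z))
y = 488601 (y = 699² = 488601)
√(y + G(1030 + 324, 1797)) = √(488601 + √(-161 + 1797)) = √(488601 + √1636) = √(488601 + 2*√409)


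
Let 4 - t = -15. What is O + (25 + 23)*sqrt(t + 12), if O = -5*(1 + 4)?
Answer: -25 + 48*sqrt(31) ≈ 242.25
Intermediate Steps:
O = -25 (O = -5*5 = -25)
t = 19 (t = 4 - 1*(-15) = 4 + 15 = 19)
O + (25 + 23)*sqrt(t + 12) = -25 + (25 + 23)*sqrt(19 + 12) = -25 + 48*sqrt(31)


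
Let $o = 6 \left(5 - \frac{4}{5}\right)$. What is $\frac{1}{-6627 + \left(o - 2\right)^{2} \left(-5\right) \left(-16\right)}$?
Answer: $\frac{5}{182161} \approx 2.7448 \cdot 10^{-5}$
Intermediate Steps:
$o = \frac{126}{5}$ ($o = 6 \left(5 - \frac{4}{5}\right) = 6 \cdot \frac{21}{5} = \frac{126}{5} \approx 25.2$)
$\frac{1}{-6627 + \left(o - 2\right)^{2} \left(-5\right) \left(-16\right)} = \frac{1}{-6627 + \left(\frac{126}{5} - 2\right)^{2} \left(-5\right) \left(-16\right)} = \frac{1}{-6627 + \left(\frac{116}{5}\right)^{2} \left(-5\right) \left(-16\right)} = \frac{1}{-6627 + \frac{13456}{25} \left(-5\right) \left(-16\right)} = \frac{1}{-6627 - - \frac{215296}{5}} = \frac{1}{-6627 + \frac{215296}{5}} = \frac{1}{\frac{182161}{5}} = \frac{5}{182161}$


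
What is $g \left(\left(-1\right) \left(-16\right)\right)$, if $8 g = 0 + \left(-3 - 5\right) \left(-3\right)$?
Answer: $48$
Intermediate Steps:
$g = 3$ ($g = \frac{0 + \left(-3 - 5\right) \left(-3\right)}{8} = \frac{0 - -24}{8} = \frac{0 + 24}{8} = \frac{1}{8} \cdot 24 = 3$)
$g \left(\left(-1\right) \left(-16\right)\right) = 3 \left(\left(-1\right) \left(-16\right)\right) = 3 \cdot 16 = 48$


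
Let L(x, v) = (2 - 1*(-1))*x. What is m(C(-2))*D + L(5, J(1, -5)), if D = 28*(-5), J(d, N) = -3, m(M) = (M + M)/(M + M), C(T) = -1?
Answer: -125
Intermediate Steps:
m(M) = 1 (m(M) = (2*M)/((2*M)) = (2*M)*(1/(2*M)) = 1)
L(x, v) = 3*x (L(x, v) = (2 + 1)*x = 3*x)
D = -140
m(C(-2))*D + L(5, J(1, -5)) = 1*(-140) + 3*5 = -140 + 15 = -125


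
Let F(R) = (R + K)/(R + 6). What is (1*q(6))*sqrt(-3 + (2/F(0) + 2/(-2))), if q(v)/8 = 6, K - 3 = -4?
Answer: 192*I ≈ 192.0*I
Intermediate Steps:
K = -1 (K = 3 - 4 = -1)
q(v) = 48 (q(v) = 8*6 = 48)
F(R) = (-1 + R)/(6 + R) (F(R) = (R - 1)/(R + 6) = (-1 + R)/(6 + R))
(1*q(6))*sqrt(-3 + (2/F(0) + 2/(-2))) = (1*48)*sqrt(-3 + (2/(((-1 + 0)/(6 + 0))) + 2/(-2))) = 48*sqrt(-3 + (2/((-1/6)) + 2*(-1/2))) = 48*sqrt(-3 + (2/(((1/6)*(-1))) - 1)) = 48*sqrt(-3 + (2/(-1/6) - 1)) = 48*sqrt(-3 + (2*(-6) - 1)) = 48*sqrt(-3 + (-12 - 1)) = 48*sqrt(-3 - 13) = 48*sqrt(-16) = 48*(4*I) = 192*I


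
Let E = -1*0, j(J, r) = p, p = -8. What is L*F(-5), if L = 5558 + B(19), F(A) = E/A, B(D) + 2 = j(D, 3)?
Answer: 0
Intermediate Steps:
j(J, r) = -8
B(D) = -10 (B(D) = -2 - 8 = -10)
E = 0
F(A) = 0 (F(A) = 0/A = 0)
L = 5548 (L = 5558 - 10 = 5548)
L*F(-5) = 5548*0 = 0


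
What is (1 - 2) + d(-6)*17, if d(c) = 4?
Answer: 67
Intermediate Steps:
(1 - 2) + d(-6)*17 = (1 - 2) + 4*17 = -1 + 68 = 67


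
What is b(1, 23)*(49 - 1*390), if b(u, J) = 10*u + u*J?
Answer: -11253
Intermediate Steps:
b(u, J) = 10*u + J*u
b(1, 23)*(49 - 1*390) = (1*(10 + 23))*(49 - 1*390) = (1*33)*(49 - 390) = 33*(-341) = -11253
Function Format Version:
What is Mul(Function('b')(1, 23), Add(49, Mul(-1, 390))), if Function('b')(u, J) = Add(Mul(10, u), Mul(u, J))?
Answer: -11253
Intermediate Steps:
Function('b')(u, J) = Add(Mul(10, u), Mul(J, u))
Mul(Function('b')(1, 23), Add(49, Mul(-1, 390))) = Mul(Mul(1, Add(10, 23)), Add(49, Mul(-1, 390))) = Mul(Mul(1, 33), Add(49, -390)) = Mul(33, -341) = -11253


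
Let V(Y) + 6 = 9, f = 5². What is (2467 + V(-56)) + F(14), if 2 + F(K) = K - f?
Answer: 2457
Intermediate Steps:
f = 25
V(Y) = 3 (V(Y) = -6 + 9 = 3)
F(K) = -27 + K (F(K) = -2 + (K - 1*25) = -2 + (K - 25) = -2 + (-25 + K) = -27 + K)
(2467 + V(-56)) + F(14) = (2467 + 3) + (-27 + 14) = 2470 - 13 = 2457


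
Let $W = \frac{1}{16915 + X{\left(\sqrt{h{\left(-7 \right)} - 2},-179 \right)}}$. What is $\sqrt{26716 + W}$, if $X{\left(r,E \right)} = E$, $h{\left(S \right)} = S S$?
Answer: $\frac{\sqrt{467686449942}}{4184} \approx 163.45$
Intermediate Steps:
$h{\left(S \right)} = S^{2}$
$W = \frac{1}{16736}$ ($W = \frac{1}{16915 - 179} = \frac{1}{16736} \approx 5.9751 \cdot 10^{-5}$)
$\sqrt{26716 + W} = \sqrt{26716 + \frac{1}{16736}} = \sqrt{\frac{447118977}{16736}} = \frac{\sqrt{467686449942}}{4184}$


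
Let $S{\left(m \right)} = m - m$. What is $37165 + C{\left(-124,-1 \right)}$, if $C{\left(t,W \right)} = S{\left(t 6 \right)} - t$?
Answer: $37289$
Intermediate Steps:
$S{\left(m \right)} = 0$
$C{\left(t,W \right)} = - t$ ($C{\left(t,W \right)} = 0 - t = - t$)
$37165 + C{\left(-124,-1 \right)} = 37165 - -124 = 37165 + 124 = 37289$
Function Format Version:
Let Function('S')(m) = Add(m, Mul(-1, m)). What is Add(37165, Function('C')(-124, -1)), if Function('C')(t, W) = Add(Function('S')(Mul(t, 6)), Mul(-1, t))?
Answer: 37289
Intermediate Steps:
Function('S')(m) = 0
Function('C')(t, W) = Mul(-1, t) (Function('C')(t, W) = Add(0, Mul(-1, t)) = Mul(-1, t))
Add(37165, Function('C')(-124, -1)) = Add(37165, Mul(-1, -124)) = Add(37165, 124) = 37289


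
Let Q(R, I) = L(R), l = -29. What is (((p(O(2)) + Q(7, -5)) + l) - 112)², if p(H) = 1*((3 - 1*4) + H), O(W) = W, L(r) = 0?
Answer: 19600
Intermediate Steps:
Q(R, I) = 0
p(H) = -1 + H (p(H) = 1*((3 - 4) + H) = 1*(-1 + H) = -1 + H)
(((p(O(2)) + Q(7, -5)) + l) - 112)² = ((((-1 + 2) + 0) - 29) - 112)² = (((1 + 0) - 29) - 112)² = ((1 - 29) - 112)² = (-28 - 112)² = (-140)² = 19600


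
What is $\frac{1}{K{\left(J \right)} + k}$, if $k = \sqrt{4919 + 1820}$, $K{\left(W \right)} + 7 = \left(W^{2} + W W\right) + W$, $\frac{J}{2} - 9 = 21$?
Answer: $\frac{7253}{52599270} - \frac{\sqrt{6739}}{52599270} \approx 0.00013633$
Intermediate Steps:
$J = 60$ ($J = 18 + 2 \cdot 21 = 18 + 42 = 60$)
$K{\left(W \right)} = -7 + W + 2 W^{2}$ ($K{\left(W \right)} = -7 + \left(\left(W^{2} + W W\right) + W\right) = -7 + \left(\left(W^{2} + W^{2}\right) + W\right) = -7 + \left(2 W^{2} + W\right) = -7 + \left(W + 2 W^{2}\right) = -7 + W + 2 W^{2}$)
$k = \sqrt{6739} \approx 82.091$
$\frac{1}{K{\left(J \right)} + k} = \frac{1}{\left(-7 + 60 + 2 \cdot 60^{2}\right) + \sqrt{6739}} = \frac{1}{\left(-7 + 60 + 2 \cdot 3600\right) + \sqrt{6739}} = \frac{1}{\left(-7 + 60 + 7200\right) + \sqrt{6739}} = \frac{1}{7253 + \sqrt{6739}}$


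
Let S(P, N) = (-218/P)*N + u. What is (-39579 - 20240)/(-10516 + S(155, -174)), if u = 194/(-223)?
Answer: 2067643735/355056774 ≈ 5.8234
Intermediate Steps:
u = -194/223 (u = 194*(-1/223) = -194/223 ≈ -0.86996)
S(P, N) = -194/223 - 218*N/P (S(P, N) = (-218/P)*N - 194/223 = -218*N/P - 194/223 = -194/223 - 218*N/P)
(-39579 - 20240)/(-10516 + S(155, -174)) = (-39579 - 20240)/(-10516 + (-194/223 - 218*(-174)/155)) = -59819/(-10516 + (-194/223 - 218*(-174)*1/155)) = -59819/(-10516 + (-194/223 + 37932/155)) = -59819/(-10516 + 8428766/34565) = -59819/(-355056774/34565) = -59819*(-34565/355056774) = 2067643735/355056774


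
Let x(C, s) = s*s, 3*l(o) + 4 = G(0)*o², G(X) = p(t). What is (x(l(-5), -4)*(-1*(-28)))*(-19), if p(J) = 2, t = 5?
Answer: -8512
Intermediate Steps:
G(X) = 2
l(o) = -4/3 + 2*o²/3 (l(o) = -4/3 + (2*o²)/3 = -4/3 + 2*o²/3)
x(C, s) = s²
(x(l(-5), -4)*(-1*(-28)))*(-19) = ((-4)²*(-1*(-28)))*(-19) = (16*28)*(-19) = 448*(-19) = -8512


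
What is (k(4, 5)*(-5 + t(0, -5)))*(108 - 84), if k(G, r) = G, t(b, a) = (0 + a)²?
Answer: 1920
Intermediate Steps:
t(b, a) = a²
(k(4, 5)*(-5 + t(0, -5)))*(108 - 84) = (4*(-5 + (-5)²))*(108 - 84) = (4*(-5 + 25))*24 = (4*20)*24 = 80*24 = 1920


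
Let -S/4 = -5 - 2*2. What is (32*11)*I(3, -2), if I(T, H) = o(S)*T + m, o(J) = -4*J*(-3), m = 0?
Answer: 456192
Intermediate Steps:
S = 36 (S = -4*(-5 - 2*2) = -4*(-5 - 4) = -4*(-9) = 36)
o(J) = 12*J
I(T, H) = 432*T (I(T, H) = (12*36)*T + 0 = 432*T + 0 = 432*T)
(32*11)*I(3, -2) = (32*11)*(432*3) = 352*1296 = 456192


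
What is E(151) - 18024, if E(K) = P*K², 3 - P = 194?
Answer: -4373015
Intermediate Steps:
P = -191 (P = 3 - 1*194 = 3 - 194 = -191)
E(K) = -191*K²
E(151) - 18024 = -191*151² - 18024 = -191*22801 - 18024 = -4354991 - 18024 = -4373015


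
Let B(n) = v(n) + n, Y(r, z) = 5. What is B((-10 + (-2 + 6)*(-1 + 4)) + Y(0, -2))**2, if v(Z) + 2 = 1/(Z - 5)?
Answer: 121/4 ≈ 30.250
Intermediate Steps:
v(Z) = -2 + 1/(-5 + Z) (v(Z) = -2 + 1/(Z - 5) = -2 + 1/(-5 + Z))
B(n) = n + (11 - 2*n)/(-5 + n) (B(n) = (11 - 2*n)/(-5 + n) + n = n + (11 - 2*n)/(-5 + n))
B((-10 + (-2 + 6)*(-1 + 4)) + Y(0, -2))**2 = ((11 + ((-10 + (-2 + 6)*(-1 + 4)) + 5)**2 - 7*((-10 + (-2 + 6)*(-1 + 4)) + 5))/(-5 + ((-10 + (-2 + 6)*(-1 + 4)) + 5)))**2 = ((11 + ((-10 + 4*3) + 5)**2 - 7*((-10 + 4*3) + 5))/(-5 + ((-10 + 4*3) + 5)))**2 = ((11 + ((-10 + 12) + 5)**2 - 7*((-10 + 12) + 5))/(-5 + ((-10 + 12) + 5)))**2 = ((11 + (2 + 5)**2 - 7*(2 + 5))/(-5 + (2 + 5)))**2 = ((11 + 7**2 - 7*7)/(-5 + 7))**2 = ((11 + 49 - 49)/2)**2 = ((1/2)*11)**2 = (11/2)**2 = 121/4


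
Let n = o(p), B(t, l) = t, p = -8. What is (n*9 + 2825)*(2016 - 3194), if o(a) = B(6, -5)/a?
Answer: -6639797/2 ≈ -3.3199e+6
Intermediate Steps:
o(a) = 6/a
n = -¾ (n = 6/(-8) = 6*(-⅛) = -¾ ≈ -0.75000)
(n*9 + 2825)*(2016 - 3194) = (-¾*9 + 2825)*(2016 - 3194) = (-27/4 + 2825)*(-1178) = (11273/4)*(-1178) = -6639797/2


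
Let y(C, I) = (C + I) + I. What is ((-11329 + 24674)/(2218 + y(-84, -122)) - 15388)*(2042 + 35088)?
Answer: -107936817175/189 ≈ -5.7109e+8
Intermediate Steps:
y(C, I) = C + 2*I
((-11329 + 24674)/(2218 + y(-84, -122)) - 15388)*(2042 + 35088) = ((-11329 + 24674)/(2218 + (-84 + 2*(-122))) - 15388)*(2042 + 35088) = (13345/(2218 + (-84 - 244)) - 15388)*37130 = (13345/(2218 - 328) - 15388)*37130 = (13345/1890 - 15388)*37130 = (13345*(1/1890) - 15388)*37130 = (2669/378 - 15388)*37130 = -5813995/378*37130 = -107936817175/189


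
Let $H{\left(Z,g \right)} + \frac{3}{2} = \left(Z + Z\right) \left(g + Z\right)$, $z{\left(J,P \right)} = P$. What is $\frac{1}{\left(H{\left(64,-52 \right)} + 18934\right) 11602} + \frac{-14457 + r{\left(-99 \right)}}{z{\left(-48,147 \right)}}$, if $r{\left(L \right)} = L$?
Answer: $- \frac{1152231305475}{11636301313} \approx -99.02$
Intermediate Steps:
$H{\left(Z,g \right)} = - \frac{3}{2} + 2 Z \left(Z + g\right)$ ($H{\left(Z,g \right)} = - \frac{3}{2} + \left(Z + Z\right) \left(g + Z\right) = - \frac{3}{2} + 2 Z \left(Z + g\right)$)
$\frac{1}{\left(H{\left(64,-52 \right)} + 18934\right) 11602} + \frac{-14457 + r{\left(-99 \right)}}{z{\left(-48,147 \right)}} = \frac{1}{\left(\left(- \frac{3}{2} + 2 \cdot 64^{2} + 2 \cdot 64 \left(-52\right)\right) + 18934\right) 11602} + \frac{-14457 - 99}{147} = \frac{1}{\left(- \frac{3}{2} + 2 \cdot 4096 - 6656\right) + 18934} \cdot \frac{1}{11602} - \frac{4852}{49} = \frac{1}{\left(- \frac{3}{2} + 8192 - 6656\right) + 18934} \cdot \frac{1}{11602} - \frac{4852}{49} = \frac{1}{\frac{3069}{2} + 18934} \cdot \frac{1}{11602} - \frac{4852}{49} = \frac{1}{\frac{40937}{2}} \cdot \frac{1}{11602} - \frac{4852}{49} = \frac{2}{40937} \cdot \frac{1}{11602} - \frac{4852}{49} = \frac{1}{237475537} - \frac{4852}{49} = - \frac{1152231305475}{11636301313}$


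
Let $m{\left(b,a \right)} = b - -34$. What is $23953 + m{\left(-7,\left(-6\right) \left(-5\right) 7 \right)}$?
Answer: $23980$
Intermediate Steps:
$m{\left(b,a \right)} = 34 + b$ ($m{\left(b,a \right)} = b + 34 = 34 + b$)
$23953 + m{\left(-7,\left(-6\right) \left(-5\right) 7 \right)} = 23953 + \left(34 - 7\right) = 23953 + 27 = 23980$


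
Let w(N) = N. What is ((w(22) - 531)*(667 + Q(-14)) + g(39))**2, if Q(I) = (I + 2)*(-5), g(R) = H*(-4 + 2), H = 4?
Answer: 136937742601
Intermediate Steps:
g(R) = -8 (g(R) = 4*(-4 + 2) = 4*(-2) = -8)
Q(I) = -10 - 5*I (Q(I) = (2 + I)*(-5) = -10 - 5*I)
((w(22) - 531)*(667 + Q(-14)) + g(39))**2 = ((22 - 531)*(667 + (-10 - 5*(-14))) - 8)**2 = (-509*(667 + (-10 + 70)) - 8)**2 = (-509*(667 + 60) - 8)**2 = (-509*727 - 8)**2 = (-370043 - 8)**2 = (-370051)**2 = 136937742601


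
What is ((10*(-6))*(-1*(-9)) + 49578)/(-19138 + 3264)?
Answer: -24519/7937 ≈ -3.0892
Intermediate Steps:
((10*(-6))*(-1*(-9)) + 49578)/(-19138 + 3264) = (-60*9 + 49578)/(-15874) = (-540 + 49578)*(-1/15874) = 49038*(-1/15874) = -24519/7937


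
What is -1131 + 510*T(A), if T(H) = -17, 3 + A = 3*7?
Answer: -9801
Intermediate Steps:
A = 18 (A = -3 + 3*7 = -3 + 21 = 18)
-1131 + 510*T(A) = -1131 + 510*(-17) = -1131 - 8670 = -9801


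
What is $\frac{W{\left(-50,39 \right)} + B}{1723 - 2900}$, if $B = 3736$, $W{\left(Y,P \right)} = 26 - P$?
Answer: $- \frac{3723}{1177} \approx -3.1631$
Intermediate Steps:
$\frac{W{\left(-50,39 \right)} + B}{1723 - 2900} = \frac{\left(26 - 39\right) + 3736}{1723 - 2900} = \frac{\left(26 - 39\right) + 3736}{-1177} = \left(-13 + 3736\right) \left(- \frac{1}{1177}\right) = 3723 \left(- \frac{1}{1177}\right) = - \frac{3723}{1177}$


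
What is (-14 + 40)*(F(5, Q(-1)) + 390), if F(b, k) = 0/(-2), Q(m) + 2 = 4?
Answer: 10140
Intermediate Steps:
Q(m) = 2 (Q(m) = -2 + 4 = 2)
F(b, k) = 0 (F(b, k) = 0*(-½) = 0)
(-14 + 40)*(F(5, Q(-1)) + 390) = (-14 + 40)*(0 + 390) = 26*390 = 10140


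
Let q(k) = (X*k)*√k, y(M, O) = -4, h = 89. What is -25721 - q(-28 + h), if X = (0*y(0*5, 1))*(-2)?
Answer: -25721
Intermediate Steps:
X = 0 (X = (0*(-4))*(-2) = 0*(-2) = 0)
q(k) = 0 (q(k) = (0*k)*√k = 0*√k = 0)
-25721 - q(-28 + h) = -25721 - 1*0 = -25721 + 0 = -25721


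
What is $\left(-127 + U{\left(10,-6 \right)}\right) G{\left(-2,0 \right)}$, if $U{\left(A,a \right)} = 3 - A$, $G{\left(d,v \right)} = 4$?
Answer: $-536$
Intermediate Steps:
$\left(-127 + U{\left(10,-6 \right)}\right) G{\left(-2,0 \right)} = \left(-127 + \left(3 - 10\right)\right) 4 = \left(-127 - 7\right) 4 = \left(-134\right) 4 = -536$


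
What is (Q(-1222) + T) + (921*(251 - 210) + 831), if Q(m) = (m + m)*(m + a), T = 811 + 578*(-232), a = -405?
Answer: 3881695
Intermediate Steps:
T = -133285 (T = 811 - 134096 = -133285)
Q(m) = 2*m*(-405 + m) (Q(m) = (m + m)*(m - 405) = (2*m)*(-405 + m) = 2*m*(-405 + m))
(Q(-1222) + T) + (921*(251 - 210) + 831) = (2*(-1222)*(-405 - 1222) - 133285) + (921*(251 - 210) + 831) = (2*(-1222)*(-1627) - 133285) + (921*41 + 831) = (3976388 - 133285) + (37761 + 831) = 3843103 + 38592 = 3881695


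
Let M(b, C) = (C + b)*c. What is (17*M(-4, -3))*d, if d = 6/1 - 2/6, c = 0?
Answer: 0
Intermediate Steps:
M(b, C) = 0 (M(b, C) = (C + b)*0 = 0)
d = 17/3 (d = 6*1 - 2*1/6 = 6 - 1/3 = 17/3 ≈ 5.6667)
(17*M(-4, -3))*d = (17*0)*(17/3) = 0*(17/3) = 0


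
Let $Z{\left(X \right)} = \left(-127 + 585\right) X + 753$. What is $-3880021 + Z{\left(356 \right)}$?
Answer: $-3716220$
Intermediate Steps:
$Z{\left(X \right)} = 753 + 458 X$ ($Z{\left(X \right)} = 458 X + 753 = 753 + 458 X$)
$-3880021 + Z{\left(356 \right)} = -3880021 + \left(753 + 458 \cdot 356\right) = -3880021 + \left(753 + 163048\right) = -3880021 + 163801 = -3716220$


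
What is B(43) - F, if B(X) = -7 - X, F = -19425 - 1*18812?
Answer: 38187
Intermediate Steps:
F = -38237 (F = -19425 - 18812 = -38237)
B(43) - F = (-7 - 1*43) - 1*(-38237) = (-7 - 43) + 38237 = -50 + 38237 = 38187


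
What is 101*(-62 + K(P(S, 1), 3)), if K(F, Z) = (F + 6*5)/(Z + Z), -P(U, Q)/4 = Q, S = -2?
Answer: -17473/3 ≈ -5824.3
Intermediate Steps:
P(U, Q) = -4*Q
K(F, Z) = (30 + F)/(2*Z) (K(F, Z) = (F + 30)/((2*Z)) = (30 + F)*(1/(2*Z)) = (30 + F)/(2*Z))
101*(-62 + K(P(S, 1), 3)) = 101*(-62 + (½)*(30 - 4*1)/3) = 101*(-62 + (½)*(⅓)*(30 - 4)) = 101*(-62 + (½)*(⅓)*26) = 101*(-62 + 13/3) = 101*(-173/3) = -17473/3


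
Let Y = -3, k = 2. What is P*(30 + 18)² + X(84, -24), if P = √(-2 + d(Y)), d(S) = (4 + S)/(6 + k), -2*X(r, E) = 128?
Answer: -64 + 576*I*√30 ≈ -64.0 + 3154.9*I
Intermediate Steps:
X(r, E) = -64 (X(r, E) = -½*128 = -64)
d(S) = ½ + S/8 (d(S) = (4 + S)/(6 + 2) = (4 + S)/8 = (4 + S)*(⅛) = ½ + S/8)
P = I*√30/4 (P = √(-2 + (½ + (⅛)*(-3))) = √(-2 + (½ - 3/8)) = √(-2 + ⅛) = √(-15/8) = I*√30/4 ≈ 1.3693*I)
P*(30 + 18)² + X(84, -24) = (I*√30/4)*(30 + 18)² - 64 = (I*√30/4)*48² - 64 = (I*√30/4)*2304 - 64 = 576*I*√30 - 64 = -64 + 576*I*√30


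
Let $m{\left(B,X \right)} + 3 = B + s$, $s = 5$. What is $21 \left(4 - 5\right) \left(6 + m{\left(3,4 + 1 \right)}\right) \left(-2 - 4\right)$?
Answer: $1386$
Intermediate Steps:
$m{\left(B,X \right)} = 2 + B$ ($m{\left(B,X \right)} = -3 + \left(B + 5\right) = -3 + \left(5 + B\right) = 2 + B$)
$21 \left(4 - 5\right) \left(6 + m{\left(3,4 + 1 \right)}\right) \left(-2 - 4\right) = 21 \left(4 - 5\right) \left(6 + \left(2 + 3\right)\right) \left(-2 - 4\right) = 21 - (6 + 5) \left(-6\right) = 21 \left(-1\right) 11 \left(-6\right) = 21 \left(\left(-11\right) \left(-6\right)\right) = 21 \cdot 66 = 1386$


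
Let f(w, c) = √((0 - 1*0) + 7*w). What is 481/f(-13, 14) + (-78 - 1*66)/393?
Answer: -48/131 - 37*I*√91/7 ≈ -0.36641 - 50.422*I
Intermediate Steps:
f(w, c) = √7*√w (f(w, c) = √((0 + 0) + 7*w) = √(0 + 7*w) = √(7*w) = √7*√w)
481/f(-13, 14) + (-78 - 1*66)/393 = 481/((√7*√(-13))) + (-78 - 1*66)/393 = 481/((√7*(I*√13))) + (-78 - 66)*(1/393) = 481/((I*√91)) - 144*1/393 = 481*(-I*√91/91) - 48/131 = -37*I*√91/7 - 48/131 = -48/131 - 37*I*√91/7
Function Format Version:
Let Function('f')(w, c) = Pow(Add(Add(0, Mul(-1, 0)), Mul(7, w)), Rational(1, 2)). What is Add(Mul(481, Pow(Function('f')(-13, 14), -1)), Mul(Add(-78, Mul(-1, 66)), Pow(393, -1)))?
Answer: Add(Rational(-48, 131), Mul(Rational(-37, 7), I, Pow(91, Rational(1, 2)))) ≈ Add(-0.36641, Mul(-50.422, I))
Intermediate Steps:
Function('f')(w, c) = Mul(Pow(7, Rational(1, 2)), Pow(w, Rational(1, 2))) (Function('f')(w, c) = Pow(Add(Add(0, 0), Mul(7, w)), Rational(1, 2)) = Pow(Add(0, Mul(7, w)), Rational(1, 2)) = Pow(Mul(7, w), Rational(1, 2)) = Mul(Pow(7, Rational(1, 2)), Pow(w, Rational(1, 2))))
Add(Mul(481, Pow(Function('f')(-13, 14), -1)), Mul(Add(-78, Mul(-1, 66)), Pow(393, -1))) = Add(Mul(481, Pow(Mul(Pow(7, Rational(1, 2)), Pow(-13, Rational(1, 2))), -1)), Mul(Add(-78, Mul(-1, 66)), Pow(393, -1))) = Add(Mul(481, Pow(Mul(Pow(7, Rational(1, 2)), Mul(I, Pow(13, Rational(1, 2)))), -1)), Mul(Add(-78, -66), Rational(1, 393))) = Add(Mul(481, Pow(Mul(I, Pow(91, Rational(1, 2))), -1)), Mul(-144, Rational(1, 393))) = Add(Mul(481, Mul(Rational(-1, 91), I, Pow(91, Rational(1, 2)))), Rational(-48, 131)) = Add(Mul(Rational(-37, 7), I, Pow(91, Rational(1, 2))), Rational(-48, 131)) = Add(Rational(-48, 131), Mul(Rational(-37, 7), I, Pow(91, Rational(1, 2))))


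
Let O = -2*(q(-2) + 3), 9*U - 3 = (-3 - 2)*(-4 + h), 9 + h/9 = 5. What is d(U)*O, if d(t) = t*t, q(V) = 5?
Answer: -659344/81 ≈ -8140.0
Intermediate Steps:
h = -36 (h = -81 + 9*5 = -81 + 45 = -36)
U = 203/9 (U = 1/3 + ((-3 - 2)*(-4 - 36))/9 = 1/3 + (-5*(-40))/9 = 1/3 + (1/9)*200 = 1/3 + 200/9 = 203/9 ≈ 22.556)
O = -16 (O = -2*(5 + 3) = -2*8 = -16)
d(t) = t**2
d(U)*O = (203/9)**2*(-16) = (41209/81)*(-16) = -659344/81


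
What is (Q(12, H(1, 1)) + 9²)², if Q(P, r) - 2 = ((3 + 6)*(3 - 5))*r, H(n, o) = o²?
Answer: 4225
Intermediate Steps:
Q(P, r) = 2 - 18*r (Q(P, r) = 2 + ((3 + 6)*(3 - 5))*r = 2 + (9*(-2))*r = 2 - 18*r)
(Q(12, H(1, 1)) + 9²)² = ((2 - 18*1²) + 9²)² = ((2 - 18*1) + 81)² = ((2 - 18) + 81)² = (-16 + 81)² = 65² = 4225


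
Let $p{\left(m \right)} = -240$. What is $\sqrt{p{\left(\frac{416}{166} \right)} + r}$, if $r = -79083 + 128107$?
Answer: $4 \sqrt{3049} \approx 220.87$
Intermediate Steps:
$r = 49024$
$\sqrt{p{\left(\frac{416}{166} \right)} + r} = \sqrt{-240 + 49024} = \sqrt{48784} = 4 \sqrt{3049}$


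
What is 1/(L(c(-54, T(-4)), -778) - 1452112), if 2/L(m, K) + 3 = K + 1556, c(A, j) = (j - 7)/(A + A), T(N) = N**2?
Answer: -775/1125386798 ≈ -6.8865e-7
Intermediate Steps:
c(A, j) = (-7 + j)/(2*A) (c(A, j) = (-7 + j)/((2*A)) = (-7 + j)*(1/(2*A)) = (-7 + j)/(2*A))
L(m, K) = 2/(1553 + K) (L(m, K) = 2/(-3 + (K + 1556)) = 2/(-3 + (1556 + K)) = 2/(1553 + K))
1/(L(c(-54, T(-4)), -778) - 1452112) = 1/(2/(1553 - 778) - 1452112) = 1/(2/775 - 1452112) = 1/(-1125386798/775) = -775/1125386798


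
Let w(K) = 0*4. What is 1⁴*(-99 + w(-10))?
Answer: -99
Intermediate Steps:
w(K) = 0
1⁴*(-99 + w(-10)) = 1⁴*(-99 + 0) = 1*(-99) = -99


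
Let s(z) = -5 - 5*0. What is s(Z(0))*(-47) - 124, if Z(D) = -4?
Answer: 111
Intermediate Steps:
s(z) = -5 (s(z) = -5 + 0 = -5)
s(Z(0))*(-47) - 124 = -5*(-47) - 124 = 235 - 124 = 111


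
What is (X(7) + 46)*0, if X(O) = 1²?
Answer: 0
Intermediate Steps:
X(O) = 1
(X(7) + 46)*0 = (1 + 46)*0 = 47*0 = 0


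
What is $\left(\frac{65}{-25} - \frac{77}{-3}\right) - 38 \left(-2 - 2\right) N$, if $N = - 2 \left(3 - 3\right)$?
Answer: $\frac{346}{15} \approx 23.067$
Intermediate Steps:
$N = 0$ ($N = \left(-2\right) 0 = 0$)
$\left(\frac{65}{-25} - \frac{77}{-3}\right) - 38 \left(-2 - 2\right) N = \left(\frac{65}{-25} - \frac{77}{-3}\right) - 38 \left(-2 - 2\right) 0 = \left(65 \left(- \frac{1}{25}\right) - - \frac{77}{3}\right) - 38 \left(\left(-4\right) 0\right) = \left(- \frac{13}{5} + \frac{77}{3}\right) - 0 = \frac{346}{15} + 0 = \frac{346}{15}$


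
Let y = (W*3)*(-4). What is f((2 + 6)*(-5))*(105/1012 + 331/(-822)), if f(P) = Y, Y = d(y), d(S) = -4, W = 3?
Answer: 124331/103983 ≈ 1.1957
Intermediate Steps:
y = -36 (y = (3*3)*(-4) = 9*(-4) = -36)
Y = -4
f(P) = -4
f((2 + 6)*(-5))*(105/1012 + 331/(-822)) = -4*(105/1012 + 331/(-822)) = -4*(105*(1/1012) + 331*(-1/822)) = -4*(105/1012 - 331/822) = -4*(-124331/415932) = 124331/103983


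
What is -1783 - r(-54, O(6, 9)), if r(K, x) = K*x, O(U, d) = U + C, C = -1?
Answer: -1513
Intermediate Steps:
O(U, d) = -1 + U (O(U, d) = U - 1 = -1 + U)
-1783 - r(-54, O(6, 9)) = -1783 - (-54)*(-1 + 6) = -1783 - (-54)*5 = -1783 - 1*(-270) = -1783 + 270 = -1513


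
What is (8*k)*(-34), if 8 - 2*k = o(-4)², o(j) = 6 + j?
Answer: -544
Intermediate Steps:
k = 2 (k = 4 - (6 - 4)²/2 = 4 - ½*2² = 4 - ½*4 = 4 - 2 = 2)
(8*k)*(-34) = (8*2)*(-34) = 16*(-34) = -544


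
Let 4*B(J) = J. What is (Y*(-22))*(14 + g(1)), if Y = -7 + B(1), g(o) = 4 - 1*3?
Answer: 4455/2 ≈ 2227.5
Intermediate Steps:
B(J) = J/4
g(o) = 1 (g(o) = 4 - 3 = 1)
Y = -27/4 (Y = -7 + (1/4)*1 = -7 + 1/4 = -27/4 ≈ -6.7500)
(Y*(-22))*(14 + g(1)) = (-27/4*(-22))*(14 + 1) = (297/2)*15 = 4455/2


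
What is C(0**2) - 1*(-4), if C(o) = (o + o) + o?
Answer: 4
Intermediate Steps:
C(o) = 3*o (C(o) = 2*o + o = 3*o)
C(0**2) - 1*(-4) = 3*0**2 - 1*(-4) = 3*0 + 4 = 0 + 4 = 4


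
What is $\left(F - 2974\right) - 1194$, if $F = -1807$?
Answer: $-5975$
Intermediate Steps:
$\left(F - 2974\right) - 1194 = \left(-1807 - 2974\right) - 1194 = -4781 - 1194 = -5975$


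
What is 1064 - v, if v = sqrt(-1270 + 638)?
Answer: 1064 - 2*I*sqrt(158) ≈ 1064.0 - 25.14*I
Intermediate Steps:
v = 2*I*sqrt(158) (v = sqrt(-632) = 2*I*sqrt(158) ≈ 25.14*I)
1064 - v = 1064 - 2*I*sqrt(158)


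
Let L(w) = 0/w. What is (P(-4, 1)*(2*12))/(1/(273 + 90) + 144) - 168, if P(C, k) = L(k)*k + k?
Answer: -8773152/52273 ≈ -167.83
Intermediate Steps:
L(w) = 0
P(C, k) = k (P(C, k) = 0*k + k = 0 + k = k)
(P(-4, 1)*(2*12))/(1/(273 + 90) + 144) - 168 = (1*(2*12))/(1/(273 + 90) + 144) - 168 = (1*24)/(1/363 + 144) - 168 = 24/(1/363 + 144) - 168 = 24/(52273/363) - 168 = (363/52273)*24 - 168 = 8712/52273 - 168 = -8773152/52273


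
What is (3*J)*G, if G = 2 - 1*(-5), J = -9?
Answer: -189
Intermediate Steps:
G = 7 (G = 2 + 5 = 7)
(3*J)*G = (3*(-9))*7 = -27*7 = -189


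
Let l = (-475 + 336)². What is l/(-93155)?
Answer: -19321/93155 ≈ -0.20741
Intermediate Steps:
l = 19321 (l = (-139)² = 19321)
l/(-93155) = 19321/(-93155) = 19321*(-1/93155) = -19321/93155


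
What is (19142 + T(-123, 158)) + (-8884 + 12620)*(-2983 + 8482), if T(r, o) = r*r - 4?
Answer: 20578531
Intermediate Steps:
T(r, o) = -4 + r² (T(r, o) = r² - 4 = -4 + r²)
(19142 + T(-123, 158)) + (-8884 + 12620)*(-2983 + 8482) = (19142 + (-4 + (-123)²)) + (-8884 + 12620)*(-2983 + 8482) = (19142 + (-4 + 15129)) + 3736*5499 = (19142 + 15125) + 20544264 = 34267 + 20544264 = 20578531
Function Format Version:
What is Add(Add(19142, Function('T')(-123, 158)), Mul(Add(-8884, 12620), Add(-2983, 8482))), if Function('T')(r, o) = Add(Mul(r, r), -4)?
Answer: 20578531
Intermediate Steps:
Function('T')(r, o) = Add(-4, Pow(r, 2)) (Function('T')(r, o) = Add(Pow(r, 2), -4) = Add(-4, Pow(r, 2)))
Add(Add(19142, Function('T')(-123, 158)), Mul(Add(-8884, 12620), Add(-2983, 8482))) = Add(Add(19142, Add(-4, Pow(-123, 2))), Mul(Add(-8884, 12620), Add(-2983, 8482))) = Add(Add(19142, Add(-4, 15129)), Mul(3736, 5499)) = Add(Add(19142, 15125), 20544264) = Add(34267, 20544264) = 20578531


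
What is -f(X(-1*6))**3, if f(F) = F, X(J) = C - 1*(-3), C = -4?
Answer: 1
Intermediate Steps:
X(J) = -1 (X(J) = -4 - 1*(-3) = -4 + 3 = -1)
-f(X(-1*6))**3 = -1*(-1)**3 = -1*(-1) = 1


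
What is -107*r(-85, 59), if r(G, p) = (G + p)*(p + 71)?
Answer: 361660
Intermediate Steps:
r(G, p) = (71 + p)*(G + p) (r(G, p) = (G + p)*(71 + p) = (71 + p)*(G + p))
-107*r(-85, 59) = -107*(59² + 71*(-85) + 71*59 - 85*59) = -107*(3481 - 6035 + 4189 - 5015) = -107*(-3380) = 361660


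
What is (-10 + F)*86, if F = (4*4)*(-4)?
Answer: -6364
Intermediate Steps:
F = -64 (F = 16*(-4) = -64)
(-10 + F)*86 = (-10 - 64)*86 = -74*86 = -6364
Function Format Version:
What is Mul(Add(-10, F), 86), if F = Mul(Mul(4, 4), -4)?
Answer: -6364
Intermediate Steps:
F = -64 (F = Mul(16, -4) = -64)
Mul(Add(-10, F), 86) = Mul(Add(-10, -64), 86) = Mul(-74, 86) = -6364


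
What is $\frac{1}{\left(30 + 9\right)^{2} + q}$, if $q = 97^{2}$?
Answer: $\frac{1}{10930} \approx 9.1491 \cdot 10^{-5}$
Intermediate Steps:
$q = 9409$
$\frac{1}{\left(30 + 9\right)^{2} + q} = \frac{1}{\left(30 + 9\right)^{2} + 9409} = \frac{1}{39^{2} + 9409} = \frac{1}{1521 + 9409} = \frac{1}{10930}$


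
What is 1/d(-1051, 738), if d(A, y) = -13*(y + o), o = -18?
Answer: -1/9360 ≈ -0.00010684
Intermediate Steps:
d(A, y) = 234 - 13*y (d(A, y) = -13*(y - 18) = -13*(-18 + y) = 234 - 13*y)
1/d(-1051, 738) = 1/(234 - 13*738) = 1/(234 - 9594) = 1/(-9360) = -1/9360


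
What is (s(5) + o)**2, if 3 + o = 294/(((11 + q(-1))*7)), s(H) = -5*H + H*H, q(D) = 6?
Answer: 81/289 ≈ 0.28028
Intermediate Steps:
s(H) = H**2 - 5*H (s(H) = -5*H + H**2 = H**2 - 5*H)
o = -9/17 (o = -3 + 294/(((11 + 6)*7)) = -3 + 294/((17*7)) = -3 + 294/119 = -3 + 294*(1/119) = -3 + 42/17 = -9/17 ≈ -0.52941)
(s(5) + o)**2 = (5*(-5 + 5) - 9/17)**2 = (5*0 - 9/17)**2 = (0 - 9/17)**2 = (-9/17)**2 = 81/289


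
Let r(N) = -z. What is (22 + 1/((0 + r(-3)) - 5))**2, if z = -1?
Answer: 7569/16 ≈ 473.06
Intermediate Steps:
r(N) = 1 (r(N) = -1*(-1) = 1)
(22 + 1/((0 + r(-3)) - 5))**2 = (22 + 1/((0 + 1) - 5))**2 = (22 + 1/(1 - 5))**2 = (22 + 1/(-4))**2 = (22 - 1/4)**2 = (87/4)**2 = 7569/16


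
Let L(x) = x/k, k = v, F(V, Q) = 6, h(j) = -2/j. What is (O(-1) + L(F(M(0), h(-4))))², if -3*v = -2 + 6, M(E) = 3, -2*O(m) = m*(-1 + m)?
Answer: 121/4 ≈ 30.250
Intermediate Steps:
O(m) = -m*(-1 + m)/2
v = -4/3 (v = -(-2 + 6)/3 = -⅓*4 = -4/3 ≈ -1.3333)
k = -4/3 ≈ -1.3333
L(x) = -3*x/4 (L(x) = x/(-4/3) = x*(-¾) = -3*x/4)
(O(-1) + L(F(M(0), h(-4))))² = ((½)*(-1)*(1 - 1*(-1)) - ¾*6)² = ((½)*(-1)*(1 + 1) - 9/2)² = ((½)*(-1)*2 - 9/2)² = (-1 - 9/2)² = (-11/2)² = 121/4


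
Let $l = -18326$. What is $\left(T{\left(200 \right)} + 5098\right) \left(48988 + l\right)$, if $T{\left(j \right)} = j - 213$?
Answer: $155916270$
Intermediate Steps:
$T{\left(j \right)} = -213 + j$
$\left(T{\left(200 \right)} + 5098\right) \left(48988 + l\right) = \left(\left(-213 + 200\right) + 5098\right) \left(48988 - 18326\right) = \left(-13 + 5098\right) 30662 = 5085 \cdot 30662 = 155916270$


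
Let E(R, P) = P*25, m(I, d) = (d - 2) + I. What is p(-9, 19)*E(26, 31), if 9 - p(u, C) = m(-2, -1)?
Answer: 10850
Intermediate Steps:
m(I, d) = -2 + I + d (m(I, d) = (-2 + d) + I = -2 + I + d)
E(R, P) = 25*P
p(u, C) = 14 (p(u, C) = 9 - (-2 - 2 - 1) = 9 - 1*(-5) = 9 + 5 = 14)
p(-9, 19)*E(26, 31) = 14*(25*31) = 14*775 = 10850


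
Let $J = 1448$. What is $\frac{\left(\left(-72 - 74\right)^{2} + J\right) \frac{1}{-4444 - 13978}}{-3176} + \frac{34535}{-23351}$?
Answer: $- \frac{505012902839}{341556664868} \approx -1.4786$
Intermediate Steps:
$\frac{\left(\left(-72 - 74\right)^{2} + J\right) \frac{1}{-4444 - 13978}}{-3176} + \frac{34535}{-23351} = \frac{\left(\left(-72 - 74\right)^{2} + 1448\right) \frac{1}{-4444 - 13978}}{-3176} + \frac{34535}{-23351} = \frac{\left(-146\right)^{2} + 1448}{-18422} \left(- \frac{1}{3176}\right) + 34535 \left(- \frac{1}{23351}\right) = \left(21316 + 1448\right) \left(- \frac{1}{18422}\right) \left(- \frac{1}{3176}\right) - \frac{34535}{23351} = 22764 \left(- \frac{1}{18422}\right) \left(- \frac{1}{3176}\right) - \frac{34535}{23351} = \left(- \frac{11382}{9211}\right) \left(- \frac{1}{3176}\right) - \frac{34535}{23351} = \frac{5691}{14627068} - \frac{34535}{23351} = - \frac{505012902839}{341556664868}$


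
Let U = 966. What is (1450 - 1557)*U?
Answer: -103362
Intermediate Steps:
(1450 - 1557)*U = (1450 - 1557)*966 = -107*966 = -103362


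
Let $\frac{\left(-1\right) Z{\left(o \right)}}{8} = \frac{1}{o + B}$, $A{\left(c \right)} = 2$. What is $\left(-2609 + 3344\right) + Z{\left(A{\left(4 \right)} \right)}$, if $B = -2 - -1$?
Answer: $727$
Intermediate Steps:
$B = -1$ ($B = -2 + 1 = -1$)
$Z{\left(o \right)} = - \frac{8}{-1 + o}$ ($Z{\left(o \right)} = - \frac{8}{o - 1} = - \frac{8}{-1 + o}$)
$\left(-2609 + 3344\right) + Z{\left(A{\left(4 \right)} \right)} = \left(-2609 + 3344\right) - \frac{8}{-1 + 2} = 735 - \frac{8}{1} = 735 - 8 = 727$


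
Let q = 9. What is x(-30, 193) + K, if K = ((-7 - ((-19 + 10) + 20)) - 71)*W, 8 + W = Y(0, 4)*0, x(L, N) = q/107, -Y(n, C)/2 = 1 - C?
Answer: 76193/107 ≈ 712.08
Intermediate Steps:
Y(n, C) = -2 + 2*C (Y(n, C) = -2*(1 - C) = -2 + 2*C)
x(L, N) = 9/107
W = -8 (W = -8 + (-2 + 2*4)*0 = -8 + (-2 + 8)*0 = -8 + 6*0 = -8 + 0 = -8)
K = 712 (K = ((-7 - ((-19 + 10) + 20)) - 71)*(-8) = ((-7 - (-9 + 20)) - 71)*(-8) = ((-7 - 1*11) - 71)*(-8) = ((-7 - 11) - 71)*(-8) = (-18 - 71)*(-8) = -89*(-8) = 712)
x(-30, 193) + K = 9/107 + 712 = 76193/107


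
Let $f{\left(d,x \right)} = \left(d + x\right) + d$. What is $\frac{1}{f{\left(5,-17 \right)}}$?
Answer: $- \frac{1}{7} \approx -0.14286$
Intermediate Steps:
$f{\left(d,x \right)} = x + 2 d$
$\frac{1}{f{\left(5,-17 \right)}} = \frac{1}{-17 + 2 \cdot 5} = \frac{1}{-17 + 10} = \frac{1}{-7} = - \frac{1}{7}$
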